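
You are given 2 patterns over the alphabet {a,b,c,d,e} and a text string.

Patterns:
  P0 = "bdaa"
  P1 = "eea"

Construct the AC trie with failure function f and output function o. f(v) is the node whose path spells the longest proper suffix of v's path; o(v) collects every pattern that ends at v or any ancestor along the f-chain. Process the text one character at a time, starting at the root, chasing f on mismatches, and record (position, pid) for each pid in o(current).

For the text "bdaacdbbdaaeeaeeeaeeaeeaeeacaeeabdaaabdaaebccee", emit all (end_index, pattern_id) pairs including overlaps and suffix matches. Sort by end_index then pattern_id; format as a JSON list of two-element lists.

Build:
Trie nodes:
  0='ε' goto b→1 e→5
  1='b' goto d→2
  2='bd' goto a→3
  3='bda' goto a→4
  4='bdaa' goto ·  ←P0
  5='e' goto e→6
  6='ee' goto a→7
  7='eea' goto ·  ←P1

BFS fail/out derivation:
  fail(1) 'b': from fail(0)=0 chase 'b': 0 ⇒ 0;  out=∅∪out(0)=∅
  fail(5) 'e': from fail(0)=0 chase 'e': 0 ⇒ 0;  out=∅∪out(0)=∅
  fail(2) 'bd': from fail(1)=0 chase 'd': 0 ⇒ 0;  out=∅∪out(0)=∅
  fail(6) 'ee': from fail(5)=0 chase 'e': 0 ⇒ 5;  out=∅∪out(5)=∅
  fail(3) 'bda': from fail(2)=0 chase 'a': 0 ⇒ 0;  out=∅∪out(0)=∅
  fail(7) 'eea': from fail(6)=5 chase 'a': 5→0 ⇒ 0;  out={1}∪out(0)={1}
  fail(4) 'bdaa': from fail(3)=0 chase 'a': 0 ⇒ 0;  out={0}∪out(0)={0}

Text stream:
pos 0 'b': at 1
pos 1 'd': at 2
pos 2 'a': at 3
pos 3 'a': at 4  ** P0@[0:3]
pos 4 'c': at 0 ·f
pos 5 'd': at 0
pos 6 'b': at 1
pos 7 'b': at 1 ·f
pos 8 'd': at 2
pos 9 'a': at 3
pos 10 'a': at 4  ** P0@[7:10]
pos 11 'e': at 5 ·f
pos 12 'e': at 6
pos 13 'a': at 7  ** P1@[11:13]
pos 14 'e': at 5 ·f
pos 15 'e': at 6
pos 16 'e': at 6 ·f
pos 17 'a': at 7  ** P1@[15:17]
pos 18 'e': at 5 ·f
pos 19 'e': at 6
pos 20 'a': at 7  ** P1@[18:20]
pos 21 'e': at 5 ·f
pos 22 'e': at 6
pos 23 'a': at 7  ** P1@[21:23]
pos 24 'e': at 5 ·f
pos 25 'e': at 6
pos 26 'a': at 7  ** P1@[24:26]
pos 27 'c': at 0 ·f
pos 28 'a': at 0
pos 29 'e': at 5
pos 30 'e': at 6
pos 31 'a': at 7  ** P1@[29:31]
pos 32 'b': at 1 ·f
pos 33 'd': at 2
pos 34 'a': at 3
pos 35 'a': at 4  ** P0@[32:35]
pos 36 'a': at 0 ·f
pos 37 'b': at 1
pos 38 'd': at 2
pos 39 'a': at 3
pos 40 'a': at 4  ** P0@[37:40]
pos 41 'e': at 5 ·f
pos 42 'b': at 1 ·f
pos 43 'c': at 0 ·f
pos 44 'c': at 0
pos 45 'e': at 5
pos 46 'e': at 6

Result: [[3,0],[10,0],[13,1],[17,1],[20,1],[23,1],[26,1],[31,1],[35,0],[40,0]]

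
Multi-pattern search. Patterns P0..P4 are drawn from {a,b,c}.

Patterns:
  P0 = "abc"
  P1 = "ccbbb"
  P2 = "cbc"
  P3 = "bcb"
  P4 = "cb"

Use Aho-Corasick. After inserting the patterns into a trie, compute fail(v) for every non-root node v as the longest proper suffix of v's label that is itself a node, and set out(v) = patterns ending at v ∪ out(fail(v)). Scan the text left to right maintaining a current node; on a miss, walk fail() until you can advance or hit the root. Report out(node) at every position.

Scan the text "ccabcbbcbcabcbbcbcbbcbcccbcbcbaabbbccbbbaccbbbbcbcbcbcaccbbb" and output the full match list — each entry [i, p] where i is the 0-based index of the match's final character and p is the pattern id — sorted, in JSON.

Construct AC machine:
Trie nodes:
  n0 'ε': a→1 b→11 c→4
  n1 'a': b→2
  n2 'ab': c→3
  n3 'abc': ·  [P0 ends]
  n4 'c': b→9 c→5
  n5 'cc': b→6
  n6 'ccb': b→7
  n7 'ccbb': b→8
  n8 'ccbbb': ·  [P1 ends]
  n9 'cb': c→10  [P4 ends]
  n10 'cbc': ·  [P2 ends]
  n11 'b': c→12
  n12 'bc': b→13
  n13 'bcb': ·  [P3 ends]

Failure links (BFS by depth):
  n1('a'): parent n0 fail=0; on 'a' 0 → fail=0;  out ∅∪∅=∅
  n4('c'): parent n0 fail=0; on 'c' 0 → fail=0;  out ∅∪∅=∅
  n11('b'): parent n0 fail=0; on 'b' 0 → fail=0;  out ∅∪∅=∅
  n2('ab'): parent n1 fail=0; on 'b' 0 → fail=11;  out ∅∪∅=∅
  n5('cc'): parent n4 fail=0; on 'c' 0 → fail=4;  out ∅∪∅=∅
  n9('cb'): parent n4 fail=0; on 'b' 0 → fail=11;  out {4}∪∅={4}
  n12('bc'): parent n11 fail=0; on 'c' 0 → fail=4;  out ∅∪∅=∅
  n3('abc'): parent n2 fail=11; on 'c' 11 → fail=12;  out {0}∪∅={0}
  n6('ccb'): parent n5 fail=4; on 'b' 4 → fail=9;  out ∅∪{4}={4}
  n10('cbc'): parent n9 fail=11; on 'c' 11 → fail=12;  out {2}∪∅={2}
  n13('bcb'): parent n12 fail=4; on 'b' 4 → fail=9;  out {3}∪{4}={3,4}
  n7('ccbb'): parent n6 fail=9; on 'b' 9→11→0 → fail=11;  out ∅∪∅=∅
  n8('ccbbb'): parent n7 fail=11; on 'b' 11→0 → fail=11;  out {1}∪∅={1}

Text stream:
pos 0 'c': at 4
pos 1 'c': at 5
pos 2 'a': at 1 (via fail)
pos 3 'b': at 2
pos 4 'c': at 3  ** P0@[2:4]
pos 5 'b': at 13 (via fail)  ** P3@[3:5],P4@[4:5]
pos 6 'b': at 11 (via fail)
pos 7 'c': at 12
pos 8 'b': at 13  ** P3@[6:8],P4@[7:8]
pos 9 'c': at 10 (via fail)  ** P2@[7:9]
pos 10 'a': at 1 (via fail)
pos 11 'b': at 2
pos 12 'c': at 3  ** P0@[10:12]
pos 13 'b': at 13 (via fail)  ** P3@[11:13],P4@[12:13]
pos 14 'b': at 11 (via fail)
pos 15 'c': at 12
pos 16 'b': at 13  ** P3@[14:16],P4@[15:16]
pos 17 'c': at 10 (via fail)  ** P2@[15:17]
pos 18 'b': at 13 (via fail)  ** P3@[16:18],P4@[17:18]
pos 19 'b': at 11 (via fail)
pos 20 'c': at 12
pos 21 'b': at 13  ** P3@[19:21],P4@[20:21]
pos 22 'c': at 10 (via fail)  ** P2@[20:22]
pos 23 'c': at 5 (via fail)
pos 24 'c': at 5 (via fail)
pos 25 'b': at 6  ** P4@[24:25]
pos 26 'c': at 10 (via fail)  ** P2@[24:26]
pos 27 'b': at 13 (via fail)  ** P3@[25:27],P4@[26:27]
pos 28 'c': at 10 (via fail)  ** P2@[26:28]
pos 29 'b': at 13 (via fail)  ** P3@[27:29],P4@[28:29]
pos 30 'a': at 1 (via fail)
pos 31 'a': at 1 (via fail)
pos 32 'b': at 2
pos 33 'b': at 11 (via fail)
pos 34 'b': at 11 (via fail)
pos 35 'c': at 12
pos 36 'c': at 5 (via fail)
pos 37 'b': at 6  ** P4@[36:37]
pos 38 'b': at 7
pos 39 'b': at 8  ** P1@[35:39]
pos 40 'a': at 1 (via fail)
pos 41 'c': at 4 (via fail)
pos 42 'c': at 5
pos 43 'b': at 6  ** P4@[42:43]
pos 44 'b': at 7
pos 45 'b': at 8  ** P1@[41:45]
pos 46 'b': at 11 (via fail)
pos 47 'c': at 12
pos 48 'b': at 13  ** P3@[46:48],P4@[47:48]
pos 49 'c': at 10 (via fail)  ** P2@[47:49]
pos 50 'b': at 13 (via fail)  ** P3@[48:50],P4@[49:50]
pos 51 'c': at 10 (via fail)  ** P2@[49:51]
pos 52 'b': at 13 (via fail)  ** P3@[50:52],P4@[51:52]
pos 53 'c': at 10 (via fail)  ** P2@[51:53]
pos 54 'a': at 1 (via fail)
pos 55 'c': at 4 (via fail)
pos 56 'c': at 5
pos 57 'b': at 6  ** P4@[56:57]
pos 58 'b': at 7
pos 59 'b': at 8  ** P1@[55:59]

Matches: [[4,0],[5,3],[5,4],[8,3],[8,4],[9,2],[12,0],[13,3],[13,4],[16,3],[16,4],[17,2],[18,3],[18,4],[21,3],[21,4],[22,2],[25,4],[26,2],[27,3],[27,4],[28,2],[29,3],[29,4],[37,4],[39,1],[43,4],[45,1],[48,3],[48,4],[49,2],[50,3],[50,4],[51,2],[52,3],[52,4],[53,2],[57,4],[59,1]]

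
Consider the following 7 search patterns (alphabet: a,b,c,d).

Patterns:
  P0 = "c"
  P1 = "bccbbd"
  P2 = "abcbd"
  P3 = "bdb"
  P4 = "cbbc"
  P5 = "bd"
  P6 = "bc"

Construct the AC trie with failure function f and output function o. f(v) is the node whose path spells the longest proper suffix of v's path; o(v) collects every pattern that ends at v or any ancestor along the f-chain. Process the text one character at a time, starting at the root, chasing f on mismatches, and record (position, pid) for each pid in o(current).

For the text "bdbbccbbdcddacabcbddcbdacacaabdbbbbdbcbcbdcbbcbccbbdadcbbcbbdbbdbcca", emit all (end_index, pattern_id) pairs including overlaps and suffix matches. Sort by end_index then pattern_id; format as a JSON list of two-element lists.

Construct AC machine:
Trie nodes:
  n0 'ε': a→8 b→2 c→1
  n1 'c': b→15  ←P0
  n2 'b': c→3 d→13
  n3 'bc': c→4  ←P6
  n4 'bcc': b→5
  n5 'bccb': b→6
  n6 'bccbb': d→7
  n7 'bccbbd': ·  ←P1
  n8 'a': b→9
  n9 'ab': c→10
  n10 'abc': b→11
  n11 'abcb': d→12
  n12 'abcbd': ·  ←P2
  n13 'bd': b→14  ←P5
  n14 'bdb': ·  ←P3
  n15 'cb': b→16
  n16 'cbb': c→17
  n17 'cbbc': ·  ←P4

BFS fail/out derivation:
  n1('c'): parent n0 fail=0; on 'c' 0 → fail=0;  out {0}∪∅={0}
  n2('b'): parent n0 fail=0; on 'b' 0 → fail=0;  out ∅∪∅=∅
  n8('a'): parent n0 fail=0; on 'a' 0 → fail=0;  out ∅∪∅=∅
  n3('bc'): parent n2 fail=0; on 'c' 0 → fail=1;  out {6}∪{0}={0,6}
  n9('ab'): parent n8 fail=0; on 'b' 0 → fail=2;  out ∅∪∅=∅
  n13('bd'): parent n2 fail=0; on 'd' 0 → fail=0;  out {5}∪∅={5}
  n15('cb'): parent n1 fail=0; on 'b' 0 → fail=2;  out ∅∪∅=∅
  n4('bcc'): parent n3 fail=1; on 'c' 1→0 → fail=1;  out ∅∪{0}={0}
  n10('abc'): parent n9 fail=2; on 'c' 2 → fail=3;  out ∅∪{0,6}={0,6}
  n14('bdb'): parent n13 fail=0; on 'b' 0 → fail=2;  out {3}∪∅={3}
  n16('cbb'): parent n15 fail=2; on 'b' 2→0 → fail=2;  out ∅∪∅=∅
  n5('bccb'): parent n4 fail=1; on 'b' 1 → fail=15;  out ∅∪∅=∅
  n11('abcb'): parent n10 fail=3; on 'b' 3→1 → fail=15;  out ∅∪∅=∅
  n17('cbbc'): parent n16 fail=2; on 'c' 2 → fail=3;  out {4}∪{0,6}={0,4,6}
  n6('bccbb'): parent n5 fail=15; on 'b' 15 → fail=16;  out ∅∪∅=∅
  n12('abcbd'): parent n11 fail=15; on 'd' 15→2 → fail=13;  out {2}∪{5}={2,5}
  n7('bccbbd'): parent n6 fail=16; on 'd' 16→2 → fail=13;  out {1}∪{5}={1,5}

Run:
[0] read 'b'  n0⇒n2
[1] read 'd'  n2⇒n13  → match P5@[0:1]
[2] read 'b'  n13⇒n14  → match P3@[0:2]
[3] read 'b'  n14⇒n2 (fail-walked)
[4] read 'c'  n2⇒n3  → match P0@[4:4],P6@[3:4]
[5] read 'c'  n3⇒n4  → match P0@[5:5]
[6] read 'b'  n4⇒n5
[7] read 'b'  n5⇒n6
[8] read 'd'  n6⇒n7  → match P1@[3:8],P5@[7:8]
[9] read 'c'  n7⇒n1 (fail-walked)  → match P0@[9:9]
[10] read 'd'  n1⇒n0 (fail-walked)
[11] read 'd'  n0⇒n0
[12] read 'a'  n0⇒n8
[13] read 'c'  n8⇒n1 (fail-walked)  → match P0@[13:13]
[14] read 'a'  n1⇒n8 (fail-walked)
[15] read 'b'  n8⇒n9
[16] read 'c'  n9⇒n10  → match P0@[16:16],P6@[15:16]
[17] read 'b'  n10⇒n11
[18] read 'd'  n11⇒n12  → match P2@[14:18],P5@[17:18]
[19] read 'd'  n12⇒n0 (fail-walked)
[20] read 'c'  n0⇒n1  → match P0@[20:20]
[21] read 'b'  n1⇒n15
[22] read 'd'  n15⇒n13 (fail-walked)  → match P5@[21:22]
[23] read 'a'  n13⇒n8 (fail-walked)
[24] read 'c'  n8⇒n1 (fail-walked)  → match P0@[24:24]
[25] read 'a'  n1⇒n8 (fail-walked)
[26] read 'c'  n8⇒n1 (fail-walked)  → match P0@[26:26]
[27] read 'a'  n1⇒n8 (fail-walked)
[28] read 'a'  n8⇒n8 (fail-walked)
[29] read 'b'  n8⇒n9
[30] read 'd'  n9⇒n13 (fail-walked)  → match P5@[29:30]
[31] read 'b'  n13⇒n14  → match P3@[29:31]
[32] read 'b'  n14⇒n2 (fail-walked)
[33] read 'b'  n2⇒n2 (fail-walked)
[34] read 'b'  n2⇒n2 (fail-walked)
[35] read 'd'  n2⇒n13  → match P5@[34:35]
[36] read 'b'  n13⇒n14  → match P3@[34:36]
[37] read 'c'  n14⇒n3 (fail-walked)  → match P0@[37:37],P6@[36:37]
[38] read 'b'  n3⇒n15 (fail-walked)
[39] read 'c'  n15⇒n3 (fail-walked)  → match P0@[39:39],P6@[38:39]
[40] read 'b'  n3⇒n15 (fail-walked)
[41] read 'd'  n15⇒n13 (fail-walked)  → match P5@[40:41]
[42] read 'c'  n13⇒n1 (fail-walked)  → match P0@[42:42]
[43] read 'b'  n1⇒n15
[44] read 'b'  n15⇒n16
[45] read 'c'  n16⇒n17  → match P0@[45:45],P4@[42:45],P6@[44:45]
[46] read 'b'  n17⇒n15 (fail-walked)
[47] read 'c'  n15⇒n3 (fail-walked)  → match P0@[47:47],P6@[46:47]
[48] read 'c'  n3⇒n4  → match P0@[48:48]
[49] read 'b'  n4⇒n5
[50] read 'b'  n5⇒n6
[51] read 'd'  n6⇒n7  → match P1@[46:51],P5@[50:51]
[52] read 'a'  n7⇒n8 (fail-walked)
[53] read 'd'  n8⇒n0 (fail-walked)
[54] read 'c'  n0⇒n1  → match P0@[54:54]
[55] read 'b'  n1⇒n15
[56] read 'b'  n15⇒n16
[57] read 'c'  n16⇒n17  → match P0@[57:57],P4@[54:57],P6@[56:57]
[58] read 'b'  n17⇒n15 (fail-walked)
[59] read 'b'  n15⇒n16
[60] read 'd'  n16⇒n13 (fail-walked)  → match P5@[59:60]
[61] read 'b'  n13⇒n14  → match P3@[59:61]
[62] read 'b'  n14⇒n2 (fail-walked)
[63] read 'd'  n2⇒n13  → match P5@[62:63]
[64] read 'b'  n13⇒n14  → match P3@[62:64]
[65] read 'c'  n14⇒n3 (fail-walked)  → match P0@[65:65],P6@[64:65]
[66] read 'c'  n3⇒n4  → match P0@[66:66]
[67] read 'a'  n4⇒n8 (fail-walked)

All matches (sorted): [[1,5],[2,3],[4,0],[4,6],[5,0],[8,1],[8,5],[9,0],[13,0],[16,0],[16,6],[18,2],[18,5],[20,0],[22,5],[24,0],[26,0],[30,5],[31,3],[35,5],[36,3],[37,0],[37,6],[39,0],[39,6],[41,5],[42,0],[45,0],[45,4],[45,6],[47,0],[47,6],[48,0],[51,1],[51,5],[54,0],[57,0],[57,4],[57,6],[60,5],[61,3],[63,5],[64,3],[65,0],[65,6],[66,0]]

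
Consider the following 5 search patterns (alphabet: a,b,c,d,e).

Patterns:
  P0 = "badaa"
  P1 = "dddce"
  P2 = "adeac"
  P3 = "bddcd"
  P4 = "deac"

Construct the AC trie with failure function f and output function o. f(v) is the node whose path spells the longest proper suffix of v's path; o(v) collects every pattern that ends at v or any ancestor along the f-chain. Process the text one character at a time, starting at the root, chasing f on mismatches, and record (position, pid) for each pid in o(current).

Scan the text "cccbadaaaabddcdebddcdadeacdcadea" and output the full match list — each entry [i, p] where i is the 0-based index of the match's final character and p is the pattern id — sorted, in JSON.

Build:
Trie nodes:
  0='ε' goto a→11 b→1 d→6
  1='b' goto a→2 d→16
  2='ba' goto d→3
  3='bad' goto a→4
  4='bada' goto a→5
  5='badaa' goto ·  [P0 ends]
  6='d' goto d→7 e→20
  7='dd' goto d→8
  8='ddd' goto c→9
  9='dddc' goto e→10
  10='dddce' goto ·  [P1 ends]
  11='a' goto d→12
  12='ad' goto e→13
  13='ade' goto a→14
  14='adea' goto c→15
  15='adeac' goto ·  [P2 ends]
  16='bd' goto d→17
  17='bdd' goto c→18
  18='bddc' goto d→19
  19='bddcd' goto ·  [P3 ends]
  20='de' goto a→21
  21='dea' goto c→22
  22='deac' goto ·  [P4 ends]

BFS fail/out derivation:
  n1('b'): parent n0 fail=0; on 'b' 0 → fail=0;  out ∅∪∅=∅
  n6('d'): parent n0 fail=0; on 'd' 0 → fail=0;  out ∅∪∅=∅
  n11('a'): parent n0 fail=0; on 'a' 0 → fail=0;  out ∅∪∅=∅
  n2('ba'): parent n1 fail=0; on 'a' 0 → fail=11;  out ∅∪∅=∅
  n7('dd'): parent n6 fail=0; on 'd' 0 → fail=6;  out ∅∪∅=∅
  n12('ad'): parent n11 fail=0; on 'd' 0 → fail=6;  out ∅∪∅=∅
  n16('bd'): parent n1 fail=0; on 'd' 0 → fail=6;  out ∅∪∅=∅
  n20('de'): parent n6 fail=0; on 'e' 0 → fail=0;  out ∅∪∅=∅
  n3('bad'): parent n2 fail=11; on 'd' 11 → fail=12;  out ∅∪∅=∅
  n8('ddd'): parent n7 fail=6; on 'd' 6 → fail=7;  out ∅∪∅=∅
  n13('ade'): parent n12 fail=6; on 'e' 6 → fail=20;  out ∅∪∅=∅
  n17('bdd'): parent n16 fail=6; on 'd' 6 → fail=7;  out ∅∪∅=∅
  n21('dea'): parent n20 fail=0; on 'a' 0 → fail=11;  out ∅∪∅=∅
  n4('bada'): parent n3 fail=12; on 'a' 12→6→0 → fail=11;  out ∅∪∅=∅
  n9('dddc'): parent n8 fail=7; on 'c' 7→6→0 → fail=0;  out ∅∪∅=∅
  n14('adea'): parent n13 fail=20; on 'a' 20 → fail=21;  out ∅∪∅=∅
  n18('bddc'): parent n17 fail=7; on 'c' 7→6→0 → fail=0;  out ∅∪∅=∅
  n22('deac'): parent n21 fail=11; on 'c' 11→0 → fail=0;  out {4}∪∅={4}
  n5('badaa'): parent n4 fail=11; on 'a' 11→0 → fail=11;  out {0}∪∅={0}
  n10('dddce'): parent n9 fail=0; on 'e' 0 → fail=0;  out {1}∪∅={1}
  n15('adeac'): parent n14 fail=21; on 'c' 21 → fail=22;  out {2}∪{4}={2,4}
  n19('bddcd'): parent n18 fail=0; on 'd' 0 → fail=6;  out {3}∪∅={3}

Text stream:
pos 0 'c': at 0
pos 1 'c': at 0
pos 2 'c': at 0
pos 3 'b': at 1
pos 4 'a': at 2
pos 5 'd': at 3
pos 6 'a': at 4
pos 7 'a': at 5  emit P0@[3:7]
pos 8 'a': at 11 (via fail)
pos 9 'a': at 11 (via fail)
pos 10 'b': at 1 (via fail)
pos 11 'd': at 16
pos 12 'd': at 17
pos 13 'c': at 18
pos 14 'd': at 19  emit P3@[10:14]
pos 15 'e': at 20 (via fail)
pos 16 'b': at 1 (via fail)
pos 17 'd': at 16
pos 18 'd': at 17
pos 19 'c': at 18
pos 20 'd': at 19  emit P3@[16:20]
pos 21 'a': at 11 (via fail)
pos 22 'd': at 12
pos 23 'e': at 13
pos 24 'a': at 14
pos 25 'c': at 15  emit P2@[21:25],P4@[22:25]
pos 26 'd': at 6 (via fail)
pos 27 'c': at 0 (via fail)
pos 28 'a': at 11
pos 29 'd': at 12
pos 30 'e': at 13
pos 31 'a': at 14

Result: [[7,0],[14,3],[20,3],[25,2],[25,4]]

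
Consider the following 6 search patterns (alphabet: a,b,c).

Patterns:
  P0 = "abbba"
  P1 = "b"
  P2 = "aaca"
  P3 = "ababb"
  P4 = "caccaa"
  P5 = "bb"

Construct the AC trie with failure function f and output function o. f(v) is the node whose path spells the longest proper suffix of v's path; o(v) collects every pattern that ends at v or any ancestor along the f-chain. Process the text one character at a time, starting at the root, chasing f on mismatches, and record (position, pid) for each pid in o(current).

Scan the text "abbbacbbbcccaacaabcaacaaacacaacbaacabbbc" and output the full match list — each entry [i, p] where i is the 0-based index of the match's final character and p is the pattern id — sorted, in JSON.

Construct AC machine:
Trie nodes:
  n0 'ε': a→1 b→6 c→13
  n1 'a': a→7 b→2
  n2 'ab': a→10 b→3
  n3 'abb': b→4
  n4 'abbb': a→5
  n5 'abbba': ·  [P0 ends]
  n6 'b': b→19  [P1 ends]
  n7 'aa': c→8
  n8 'aac': a→9
  n9 'aaca': ·  [P2 ends]
  n10 'aba': b→11
  n11 'abab': b→12
  n12 'ababb': ·  [P3 ends]
  n13 'c': a→14
  n14 'ca': c→15
  n15 'cac': c→16
  n16 'cacc': a→17
  n17 'cacca': a→18
  n18 'caccaa': ·  [P4 ends]
  n19 'bb': ·  [P5 ends]

BFS fail/out derivation:
  fail(1) 'a': from fail(0)=0 chase 'a': 0 ⇒ 0;  out=∅∪out(0)=∅
  fail(6) 'b': from fail(0)=0 chase 'b': 0 ⇒ 0;  out={1}∪out(0)={1}
  fail(13) 'c': from fail(0)=0 chase 'c': 0 ⇒ 0;  out=∅∪out(0)=∅
  fail(2) 'ab': from fail(1)=0 chase 'b': 0 ⇒ 6;  out=∅∪out(6)={1}
  fail(7) 'aa': from fail(1)=0 chase 'a': 0 ⇒ 1;  out=∅∪out(1)=∅
  fail(14) 'ca': from fail(13)=0 chase 'a': 0 ⇒ 1;  out=∅∪out(1)=∅
  fail(19) 'bb': from fail(6)=0 chase 'b': 0 ⇒ 6;  out={5}∪out(6)={1,5}
  fail(3) 'abb': from fail(2)=6 chase 'b': 6 ⇒ 19;  out=∅∪out(19)={1,5}
  fail(8) 'aac': from fail(7)=1 chase 'c': 1→0 ⇒ 13;  out=∅∪out(13)=∅
  fail(10) 'aba': from fail(2)=6 chase 'a': 6→0 ⇒ 1;  out=∅∪out(1)=∅
  fail(15) 'cac': from fail(14)=1 chase 'c': 1→0 ⇒ 13;  out=∅∪out(13)=∅
  fail(4) 'abbb': from fail(3)=19 chase 'b': 19→6 ⇒ 19;  out=∅∪out(19)={1,5}
  fail(9) 'aaca': from fail(8)=13 chase 'a': 13 ⇒ 14;  out={2}∪out(14)={2}
  fail(11) 'abab': from fail(10)=1 chase 'b': 1 ⇒ 2;  out=∅∪out(2)={1}
  fail(16) 'cacc': from fail(15)=13 chase 'c': 13→0 ⇒ 13;  out=∅∪out(13)=∅
  fail(5) 'abbba': from fail(4)=19 chase 'a': 19→6→0 ⇒ 1;  out={0}∪out(1)={0}
  fail(12) 'ababb': from fail(11)=2 chase 'b': 2 ⇒ 3;  out={3}∪out(3)={1,3,5}
  fail(17) 'cacca': from fail(16)=13 chase 'a': 13 ⇒ 14;  out=∅∪out(14)=∅
  fail(18) 'caccaa': from fail(17)=14 chase 'a': 14→1 ⇒ 7;  out={4}∪out(7)={4}

Run:
i=0 'a': node 0→1
i=1 'b': node 1→2  ** P1@[1:1]
i=2 'b': node 2→3  ** P1@[2:2],P5@[1:2]
i=3 'b': node 3→4  ** P1@[3:3],P5@[2:3]
i=4 'a': node 4→5  ** P0@[0:4]
i=5 'c': node 5→13 (via fail)
i=6 'b': node 13→6 (via fail)  ** P1@[6:6]
i=7 'b': node 6→19  ** P1@[7:7],P5@[6:7]
i=8 'b': node 19→19 (via fail)  ** P1@[8:8],P5@[7:8]
i=9 'c': node 19→13 (via fail)
i=10 'c': node 13→13 (via fail)
i=11 'c': node 13→13 (via fail)
i=12 'a': node 13→14
i=13 'a': node 14→7 (via fail)
i=14 'c': node 7→8
i=15 'a': node 8→9  ** P2@[12:15]
i=16 'a': node 9→7 (via fail)
i=17 'b': node 7→2 (via fail)  ** P1@[17:17]
i=18 'c': node 2→13 (via fail)
i=19 'a': node 13→14
i=20 'a': node 14→7 (via fail)
i=21 'c': node 7→8
i=22 'a': node 8→9  ** P2@[19:22]
i=23 'a': node 9→7 (via fail)
i=24 'a': node 7→7 (via fail)
i=25 'c': node 7→8
i=26 'a': node 8→9  ** P2@[23:26]
i=27 'c': node 9→15 (via fail)
i=28 'a': node 15→14 (via fail)
i=29 'a': node 14→7 (via fail)
i=30 'c': node 7→8
i=31 'b': node 8→6 (via fail)  ** P1@[31:31]
i=32 'a': node 6→1 (via fail)
i=33 'a': node 1→7
i=34 'c': node 7→8
i=35 'a': node 8→9  ** P2@[32:35]
i=36 'b': node 9→2 (via fail)  ** P1@[36:36]
i=37 'b': node 2→3  ** P1@[37:37],P5@[36:37]
i=38 'b': node 3→4  ** P1@[38:38],P5@[37:38]
i=39 'c': node 4→13 (via fail)

Result: [[1,1],[2,1],[2,5],[3,1],[3,5],[4,0],[6,1],[7,1],[7,5],[8,1],[8,5],[15,2],[17,1],[22,2],[26,2],[31,1],[35,2],[36,1],[37,1],[37,5],[38,1],[38,5]]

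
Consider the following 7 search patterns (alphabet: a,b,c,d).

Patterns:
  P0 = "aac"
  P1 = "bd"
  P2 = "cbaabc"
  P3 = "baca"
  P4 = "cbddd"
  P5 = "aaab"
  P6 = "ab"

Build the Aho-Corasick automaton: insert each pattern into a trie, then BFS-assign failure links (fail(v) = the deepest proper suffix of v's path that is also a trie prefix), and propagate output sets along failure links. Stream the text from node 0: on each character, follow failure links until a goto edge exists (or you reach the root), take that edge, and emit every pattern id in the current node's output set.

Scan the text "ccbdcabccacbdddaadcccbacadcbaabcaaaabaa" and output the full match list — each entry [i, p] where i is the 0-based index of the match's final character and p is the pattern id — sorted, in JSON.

Construct AC machine:
Trie (insert patterns):
  n0 'ε': a→1 b→4 c→6
  n1 'a': a→2 b→20
  n2 'aa': a→18 c→3
  n3 'aac': ·  [P0 ends]
  n4 'b': a→12 d→5
  n5 'bd': ·  [P1 ends]
  n6 'c': b→7
  n7 'cb': a→8 d→15
  n8 'cba': a→9
  n9 'cbaa': b→10
  n10 'cbaab': c→11
  n11 'cbaabc': ·  [P2 ends]
  n12 'ba': c→13
  n13 'bac': a→14
  n14 'baca': ·  [P3 ends]
  n15 'cbd': d→16
  n16 'cbdd': d→17
  n17 'cbddd': ·  [P4 ends]
  n18 'aaa': b→19
  n19 'aaab': ·  [P5 ends]
  n20 'ab': ·  [P6 ends]

BFS fail/out derivation:
  fail(1) 'a': from fail(0)=0 chase 'a': 0 ⇒ 0;  out=∅∪out(0)=∅
  fail(4) 'b': from fail(0)=0 chase 'b': 0 ⇒ 0;  out=∅∪out(0)=∅
  fail(6) 'c': from fail(0)=0 chase 'c': 0 ⇒ 0;  out=∅∪out(0)=∅
  fail(2) 'aa': from fail(1)=0 chase 'a': 0 ⇒ 1;  out=∅∪out(1)=∅
  fail(5) 'bd': from fail(4)=0 chase 'd': 0 ⇒ 0;  out={1}∪out(0)={1}
  fail(7) 'cb': from fail(6)=0 chase 'b': 0 ⇒ 4;  out=∅∪out(4)=∅
  fail(12) 'ba': from fail(4)=0 chase 'a': 0 ⇒ 1;  out=∅∪out(1)=∅
  fail(20) 'ab': from fail(1)=0 chase 'b': 0 ⇒ 4;  out={6}∪out(4)={6}
  fail(3) 'aac': from fail(2)=1 chase 'c': 1→0 ⇒ 6;  out={0}∪out(6)={0}
  fail(8) 'cba': from fail(7)=4 chase 'a': 4 ⇒ 12;  out=∅∪out(12)=∅
  fail(13) 'bac': from fail(12)=1 chase 'c': 1→0 ⇒ 6;  out=∅∪out(6)=∅
  fail(15) 'cbd': from fail(7)=4 chase 'd': 4 ⇒ 5;  out=∅∪out(5)={1}
  fail(18) 'aaa': from fail(2)=1 chase 'a': 1 ⇒ 2;  out=∅∪out(2)=∅
  fail(9) 'cbaa': from fail(8)=12 chase 'a': 12→1 ⇒ 2;  out=∅∪out(2)=∅
  fail(14) 'baca': from fail(13)=6 chase 'a': 6→0 ⇒ 1;  out={3}∪out(1)={3}
  fail(16) 'cbdd': from fail(15)=5 chase 'd': 5→0 ⇒ 0;  out=∅∪out(0)=∅
  fail(19) 'aaab': from fail(18)=2 chase 'b': 2→1 ⇒ 20;  out={5}∪out(20)={5,6}
  fail(10) 'cbaab': from fail(9)=2 chase 'b': 2→1 ⇒ 20;  out=∅∪out(20)={6}
  fail(17) 'cbddd': from fail(16)=0 chase 'd': 0 ⇒ 0;  out={4}∪out(0)={4}
  fail(11) 'cbaabc': from fail(10)=20 chase 'c': 20→4→0 ⇒ 6;  out={2}∪out(6)={2}

Text stream:
pos 0 'c': at 6
pos 1 'c': at 6 ·f
pos 2 'b': at 7
pos 3 'd': at 15  emit P1@[2:3]
pos 4 'c': at 6 ·f
pos 5 'a': at 1 ·f
pos 6 'b': at 20  emit P6@[5:6]
pos 7 'c': at 6 ·f
pos 8 'c': at 6 ·f
pos 9 'a': at 1 ·f
pos 10 'c': at 6 ·f
pos 11 'b': at 7
pos 12 'd': at 15  emit P1@[11:12]
pos 13 'd': at 16
pos 14 'd': at 17  emit P4@[10:14]
pos 15 'a': at 1 ·f
pos 16 'a': at 2
pos 17 'd': at 0 ·f
pos 18 'c': at 6
pos 19 'c': at 6 ·f
pos 20 'c': at 6 ·f
pos 21 'b': at 7
pos 22 'a': at 8
pos 23 'c': at 13 ·f
pos 24 'a': at 14  emit P3@[21:24]
pos 25 'd': at 0 ·f
pos 26 'c': at 6
pos 27 'b': at 7
pos 28 'a': at 8
pos 29 'a': at 9
pos 30 'b': at 10  emit P6@[29:30]
pos 31 'c': at 11  emit P2@[26:31]
pos 32 'a': at 1 ·f
pos 33 'a': at 2
pos 34 'a': at 18
pos 35 'a': at 18 ·f
pos 36 'b': at 19  emit P5@[33:36],P6@[35:36]
pos 37 'a': at 12 ·f
pos 38 'a': at 2 ·f

All matches (sorted): [[3,1],[6,6],[12,1],[14,4],[24,3],[30,6],[31,2],[36,5],[36,6]]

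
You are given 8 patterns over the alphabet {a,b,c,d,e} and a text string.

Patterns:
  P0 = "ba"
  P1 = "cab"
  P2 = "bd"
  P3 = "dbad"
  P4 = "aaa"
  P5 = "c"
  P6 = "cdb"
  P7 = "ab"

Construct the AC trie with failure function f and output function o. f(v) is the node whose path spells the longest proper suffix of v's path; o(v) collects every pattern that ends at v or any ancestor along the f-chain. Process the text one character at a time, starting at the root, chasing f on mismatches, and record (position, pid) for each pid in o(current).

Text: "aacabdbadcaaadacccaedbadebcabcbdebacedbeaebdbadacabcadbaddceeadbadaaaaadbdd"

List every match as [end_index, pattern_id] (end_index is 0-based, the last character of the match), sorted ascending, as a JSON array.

Construct AC machine:
Trie (insert patterns):
  n0 'ε': a→11 b→1 c→3 d→7
  n1 'b': a→2 d→6
  n2 'ba': ·  ←P0
  n3 'c': a→4 d→14  ←P5
  n4 'ca': b→5
  n5 'cab': ·  ←P1
  n6 'bd': ·  ←P2
  n7 'd': b→8
  n8 'db': a→9
  n9 'dba': d→10
  n10 'dbad': ·  ←P3
  n11 'a': a→12 b→16
  n12 'aa': a→13
  n13 'aaa': ·  ←P4
  n14 'cd': b→15
  n15 'cdb': ·  ←P6
  n16 'ab': ·  ←P7

Failure links (BFS by depth):
  n1('b'): parent n0 fail=0; on 'b' 0 → fail=0;  out ∅∪∅=∅
  n3('c'): parent n0 fail=0; on 'c' 0 → fail=0;  out {5}∪∅={5}
  n7('d'): parent n0 fail=0; on 'd' 0 → fail=0;  out ∅∪∅=∅
  n11('a'): parent n0 fail=0; on 'a' 0 → fail=0;  out ∅∪∅=∅
  n2('ba'): parent n1 fail=0; on 'a' 0 → fail=11;  out {0}∪∅={0}
  n4('ca'): parent n3 fail=0; on 'a' 0 → fail=11;  out ∅∪∅=∅
  n6('bd'): parent n1 fail=0; on 'd' 0 → fail=7;  out {2}∪∅={2}
  n8('db'): parent n7 fail=0; on 'b' 0 → fail=1;  out ∅∪∅=∅
  n12('aa'): parent n11 fail=0; on 'a' 0 → fail=11;  out ∅∪∅=∅
  n14('cd'): parent n3 fail=0; on 'd' 0 → fail=7;  out ∅∪∅=∅
  n16('ab'): parent n11 fail=0; on 'b' 0 → fail=1;  out {7}∪∅={7}
  n5('cab'): parent n4 fail=11; on 'b' 11 → fail=16;  out {1}∪{7}={1,7}
  n9('dba'): parent n8 fail=1; on 'a' 1 → fail=2;  out ∅∪{0}={0}
  n13('aaa'): parent n12 fail=11; on 'a' 11 → fail=12;  out {4}∪∅={4}
  n15('cdb'): parent n14 fail=7; on 'b' 7 → fail=8;  out {6}∪∅={6}
  n10('dbad'): parent n9 fail=2; on 'd' 2→11→0 → fail=7;  out {3}∪∅={3}

Run:
pos 0 'a': at 11
pos 1 'a': at 12
pos 2 'c': at 3 ·f  → match P5@[2:2]
pos 3 'a': at 4
pos 4 'b': at 5  → match P1@[2:4],P7@[3:4]
pos 5 'd': at 6 ·f  → match P2@[4:5]
pos 6 'b': at 8 ·f
pos 7 'a': at 9  → match P0@[6:7]
pos 8 'd': at 10  → match P3@[5:8]
pos 9 'c': at 3 ·f  → match P5@[9:9]
pos 10 'a': at 4
pos 11 'a': at 12 ·f
pos 12 'a': at 13  → match P4@[10:12]
pos 13 'd': at 7 ·f
pos 14 'a': at 11 ·f
pos 15 'c': at 3 ·f  → match P5@[15:15]
pos 16 'c': at 3 ·f  → match P5@[16:16]
pos 17 'c': at 3 ·f  → match P5@[17:17]
pos 18 'a': at 4
pos 19 'e': at 0 ·f
pos 20 'd': at 7
pos 21 'b': at 8
pos 22 'a': at 9  → match P0@[21:22]
pos 23 'd': at 10  → match P3@[20:23]
pos 24 'e': at 0 ·f
pos 25 'b': at 1
pos 26 'c': at 3 ·f  → match P5@[26:26]
pos 27 'a': at 4
pos 28 'b': at 5  → match P1@[26:28],P7@[27:28]
pos 29 'c': at 3 ·f  → match P5@[29:29]
pos 30 'b': at 1 ·f
pos 31 'd': at 6  → match P2@[30:31]
pos 32 'e': at 0 ·f
pos 33 'b': at 1
pos 34 'a': at 2  → match P0@[33:34]
pos 35 'c': at 3 ·f  → match P5@[35:35]
pos 36 'e': at 0 ·f
pos 37 'd': at 7
pos 38 'b': at 8
pos 39 'e': at 0 ·f
pos 40 'a': at 11
pos 41 'e': at 0 ·f
pos 42 'b': at 1
pos 43 'd': at 6  → match P2@[42:43]
pos 44 'b': at 8 ·f
pos 45 'a': at 9  → match P0@[44:45]
pos 46 'd': at 10  → match P3@[43:46]
pos 47 'a': at 11 ·f
pos 48 'c': at 3 ·f  → match P5@[48:48]
pos 49 'a': at 4
pos 50 'b': at 5  → match P1@[48:50],P7@[49:50]
pos 51 'c': at 3 ·f  → match P5@[51:51]
pos 52 'a': at 4
pos 53 'd': at 7 ·f
pos 54 'b': at 8
pos 55 'a': at 9  → match P0@[54:55]
pos 56 'd': at 10  → match P3@[53:56]
pos 57 'd': at 7 ·f
pos 58 'c': at 3 ·f  → match P5@[58:58]
pos 59 'e': at 0 ·f
pos 60 'e': at 0
pos 61 'a': at 11
pos 62 'd': at 7 ·f
pos 63 'b': at 8
pos 64 'a': at 9  → match P0@[63:64]
pos 65 'd': at 10  → match P3@[62:65]
pos 66 'a': at 11 ·f
pos 67 'a': at 12
pos 68 'a': at 13  → match P4@[66:68]
pos 69 'a': at 13 ·f  → match P4@[67:69]
pos 70 'a': at 13 ·f  → match P4@[68:70]
pos 71 'd': at 7 ·f
pos 72 'b': at 8
pos 73 'd': at 6 ·f  → match P2@[72:73]
pos 74 'd': at 7 ·f

Matches: [[2,5],[4,1],[4,7],[5,2],[7,0],[8,3],[9,5],[12,4],[15,5],[16,5],[17,5],[22,0],[23,3],[26,5],[28,1],[28,7],[29,5],[31,2],[34,0],[35,5],[43,2],[45,0],[46,3],[48,5],[50,1],[50,7],[51,5],[55,0],[56,3],[58,5],[64,0],[65,3],[68,4],[69,4],[70,4],[73,2]]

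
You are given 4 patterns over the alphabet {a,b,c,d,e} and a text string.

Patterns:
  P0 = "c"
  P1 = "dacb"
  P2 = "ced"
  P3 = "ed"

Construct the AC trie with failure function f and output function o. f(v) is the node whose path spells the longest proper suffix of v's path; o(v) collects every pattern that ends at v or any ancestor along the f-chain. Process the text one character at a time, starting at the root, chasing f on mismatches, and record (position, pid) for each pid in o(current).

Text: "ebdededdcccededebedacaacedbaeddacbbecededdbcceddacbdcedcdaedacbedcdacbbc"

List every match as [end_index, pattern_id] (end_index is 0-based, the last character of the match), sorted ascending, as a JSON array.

Build automaton:
Trie (insert patterns):
  0='ε' goto c→1 d→2 e→8
  1='c' goto e→6  [P0 ends]
  2='d' goto a→3
  3='da' goto c→4
  4='dac' goto b→5
  5='dacb' goto ·  [P1 ends]
  6='ce' goto d→7
  7='ced' goto ·  [P2 ends]
  8='e' goto d→9
  9='ed' goto ·  [P3 ends]

Failure links (BFS by depth):
  fail(1) 'c': from fail(0)=0 chase 'c': 0 ⇒ 0;  out={0}∪out(0)={0}
  fail(2) 'd': from fail(0)=0 chase 'd': 0 ⇒ 0;  out=∅∪out(0)=∅
  fail(8) 'e': from fail(0)=0 chase 'e': 0 ⇒ 0;  out=∅∪out(0)=∅
  fail(3) 'da': from fail(2)=0 chase 'a': 0 ⇒ 0;  out=∅∪out(0)=∅
  fail(6) 'ce': from fail(1)=0 chase 'e': 0 ⇒ 8;  out=∅∪out(8)=∅
  fail(9) 'ed': from fail(8)=0 chase 'd': 0 ⇒ 2;  out={3}∪out(2)={3}
  fail(4) 'dac': from fail(3)=0 chase 'c': 0 ⇒ 1;  out=∅∪out(1)={0}
  fail(7) 'ced': from fail(6)=8 chase 'd': 8 ⇒ 9;  out={2}∪out(9)={2,3}
  fail(5) 'dacb': from fail(4)=1 chase 'b': 1→0 ⇒ 0;  out={1}∪out(0)={1}

Run:
i=0 'e': node 0→8
i=1 'b': node 8→0 (fail-walked)
i=2 'd': node 0→2
i=3 'e': node 2→8 (fail-walked)
i=4 'd': node 8→9  emit P3@[3:4]
i=5 'e': node 9→8 (fail-walked)
i=6 'd': node 8→9  emit P3@[5:6]
i=7 'd': node 9→2 (fail-walked)
i=8 'c': node 2→1 (fail-walked)  emit P0@[8:8]
i=9 'c': node 1→1 (fail-walked)  emit P0@[9:9]
i=10 'c': node 1→1 (fail-walked)  emit P0@[10:10]
i=11 'e': node 1→6
i=12 'd': node 6→7  emit P2@[10:12],P3@[11:12]
i=13 'e': node 7→8 (fail-walked)
i=14 'd': node 8→9  emit P3@[13:14]
i=15 'e': node 9→8 (fail-walked)
i=16 'b': node 8→0 (fail-walked)
i=17 'e': node 0→8
i=18 'd': node 8→9  emit P3@[17:18]
i=19 'a': node 9→3 (fail-walked)
i=20 'c': node 3→4  emit P0@[20:20]
i=21 'a': node 4→0 (fail-walked)
i=22 'a': node 0→0
i=23 'c': node 0→1  emit P0@[23:23]
i=24 'e': node 1→6
i=25 'd': node 6→7  emit P2@[23:25],P3@[24:25]
i=26 'b': node 7→0 (fail-walked)
i=27 'a': node 0→0
i=28 'e': node 0→8
i=29 'd': node 8→9  emit P3@[28:29]
i=30 'd': node 9→2 (fail-walked)
i=31 'a': node 2→3
i=32 'c': node 3→4  emit P0@[32:32]
i=33 'b': node 4→5  emit P1@[30:33]
i=34 'b': node 5→0 (fail-walked)
i=35 'e': node 0→8
i=36 'c': node 8→1 (fail-walked)  emit P0@[36:36]
i=37 'e': node 1→6
i=38 'd': node 6→7  emit P2@[36:38],P3@[37:38]
i=39 'e': node 7→8 (fail-walked)
i=40 'd': node 8→9  emit P3@[39:40]
i=41 'd': node 9→2 (fail-walked)
i=42 'b': node 2→0 (fail-walked)
i=43 'c': node 0→1  emit P0@[43:43]
i=44 'c': node 1→1 (fail-walked)  emit P0@[44:44]
i=45 'e': node 1→6
i=46 'd': node 6→7  emit P2@[44:46],P3@[45:46]
i=47 'd': node 7→2 (fail-walked)
i=48 'a': node 2→3
i=49 'c': node 3→4  emit P0@[49:49]
i=50 'b': node 4→5  emit P1@[47:50]
i=51 'd': node 5→2 (fail-walked)
i=52 'c': node 2→1 (fail-walked)  emit P0@[52:52]
i=53 'e': node 1→6
i=54 'd': node 6→7  emit P2@[52:54],P3@[53:54]
i=55 'c': node 7→1 (fail-walked)  emit P0@[55:55]
i=56 'd': node 1→2 (fail-walked)
i=57 'a': node 2→3
i=58 'e': node 3→8 (fail-walked)
i=59 'd': node 8→9  emit P3@[58:59]
i=60 'a': node 9→3 (fail-walked)
i=61 'c': node 3→4  emit P0@[61:61]
i=62 'b': node 4→5  emit P1@[59:62]
i=63 'e': node 5→8 (fail-walked)
i=64 'd': node 8→9  emit P3@[63:64]
i=65 'c': node 9→1 (fail-walked)  emit P0@[65:65]
i=66 'd': node 1→2 (fail-walked)
i=67 'a': node 2→3
i=68 'c': node 3→4  emit P0@[68:68]
i=69 'b': node 4→5  emit P1@[66:69]
i=70 'b': node 5→0 (fail-walked)
i=71 'c': node 0→1  emit P0@[71:71]

Matches: [[4,3],[6,3],[8,0],[9,0],[10,0],[12,2],[12,3],[14,3],[18,3],[20,0],[23,0],[25,2],[25,3],[29,3],[32,0],[33,1],[36,0],[38,2],[38,3],[40,3],[43,0],[44,0],[46,2],[46,3],[49,0],[50,1],[52,0],[54,2],[54,3],[55,0],[59,3],[61,0],[62,1],[64,3],[65,0],[68,0],[69,1],[71,0]]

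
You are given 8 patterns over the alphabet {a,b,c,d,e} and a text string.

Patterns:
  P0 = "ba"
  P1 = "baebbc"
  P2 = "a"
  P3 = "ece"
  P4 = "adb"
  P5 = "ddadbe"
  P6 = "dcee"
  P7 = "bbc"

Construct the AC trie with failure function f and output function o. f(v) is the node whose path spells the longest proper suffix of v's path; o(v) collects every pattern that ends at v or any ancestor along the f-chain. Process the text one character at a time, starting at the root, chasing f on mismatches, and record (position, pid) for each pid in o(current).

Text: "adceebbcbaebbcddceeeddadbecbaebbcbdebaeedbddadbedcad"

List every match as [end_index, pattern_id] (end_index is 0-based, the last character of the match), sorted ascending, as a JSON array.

Build:
Trie (insert patterns):
  n0 'ε': a→7 b→1 d→13 e→8
  n1 'b': a→2 b→22
  n2 'ba': e→3  [P0 ends]
  n3 'bae': b→4
  n4 'baeb': b→5
  n5 'baebb': c→6
  n6 'baebbc': ·  [P1 ends]
  n7 'a': d→11  [P2 ends]
  n8 'e': c→9
  n9 'ec': e→10
  n10 'ece': ·  [P3 ends]
  n11 'ad': b→12
  n12 'adb': ·  [P4 ends]
  n13 'd': c→19 d→14
  n14 'dd': a→15
  n15 'dda': d→16
  n16 'ddad': b→17
  n17 'ddadb': e→18
  n18 'ddadbe': ·  [P5 ends]
  n19 'dc': e→20
  n20 'dce': e→21
  n21 'dcee': ·  [P6 ends]
  n22 'bb': c→23
  n23 'bbc': ·  [P7 ends]

BFS fail/out derivation:
  fail(1) 'b': from fail(0)=0 chase 'b': 0 ⇒ 0;  out=∅∪out(0)=∅
  fail(7) 'a': from fail(0)=0 chase 'a': 0 ⇒ 0;  out={2}∪out(0)={2}
  fail(8) 'e': from fail(0)=0 chase 'e': 0 ⇒ 0;  out=∅∪out(0)=∅
  fail(13) 'd': from fail(0)=0 chase 'd': 0 ⇒ 0;  out=∅∪out(0)=∅
  fail(2) 'ba': from fail(1)=0 chase 'a': 0 ⇒ 7;  out={0}∪out(7)={0,2}
  fail(9) 'ec': from fail(8)=0 chase 'c': 0 ⇒ 0;  out=∅∪out(0)=∅
  fail(11) 'ad': from fail(7)=0 chase 'd': 0 ⇒ 13;  out=∅∪out(13)=∅
  fail(14) 'dd': from fail(13)=0 chase 'd': 0 ⇒ 13;  out=∅∪out(13)=∅
  fail(19) 'dc': from fail(13)=0 chase 'c': 0 ⇒ 0;  out=∅∪out(0)=∅
  fail(22) 'bb': from fail(1)=0 chase 'b': 0 ⇒ 1;  out=∅∪out(1)=∅
  fail(3) 'bae': from fail(2)=7 chase 'e': 7→0 ⇒ 8;  out=∅∪out(8)=∅
  fail(10) 'ece': from fail(9)=0 chase 'e': 0 ⇒ 8;  out={3}∪out(8)={3}
  fail(12) 'adb': from fail(11)=13 chase 'b': 13→0 ⇒ 1;  out={4}∪out(1)={4}
  fail(15) 'dda': from fail(14)=13 chase 'a': 13→0 ⇒ 7;  out=∅∪out(7)={2}
  fail(20) 'dce': from fail(19)=0 chase 'e': 0 ⇒ 8;  out=∅∪out(8)=∅
  fail(23) 'bbc': from fail(22)=1 chase 'c': 1→0 ⇒ 0;  out={7}∪out(0)={7}
  fail(4) 'baeb': from fail(3)=8 chase 'b': 8→0 ⇒ 1;  out=∅∪out(1)=∅
  fail(16) 'ddad': from fail(15)=7 chase 'd': 7 ⇒ 11;  out=∅∪out(11)=∅
  fail(21) 'dcee': from fail(20)=8 chase 'e': 8→0 ⇒ 8;  out={6}∪out(8)={6}
  fail(5) 'baebb': from fail(4)=1 chase 'b': 1 ⇒ 22;  out=∅∪out(22)=∅
  fail(17) 'ddadb': from fail(16)=11 chase 'b': 11 ⇒ 12;  out=∅∪out(12)={4}
  fail(6) 'baebbc': from fail(5)=22 chase 'c': 22 ⇒ 23;  out={1}∪out(23)={1,7}
  fail(18) 'ddadbe': from fail(17)=12 chase 'e': 12→1→0 ⇒ 8;  out={5}∪out(8)={5}

Text stream:
i=0 'a': node 0→7  → match P2@[0:0]
i=1 'd': node 7→11
i=2 'c': node 11→19 (via fail)
i=3 'e': node 19→20
i=4 'e': node 20→21  → match P6@[1:4]
i=5 'b': node 21→1 (via fail)
i=6 'b': node 1→22
i=7 'c': node 22→23  → match P7@[5:7]
i=8 'b': node 23→1 (via fail)
i=9 'a': node 1→2  → match P0@[8:9],P2@[9:9]
i=10 'e': node 2→3
i=11 'b': node 3→4
i=12 'b': node 4→5
i=13 'c': node 5→6  → match P1@[8:13],P7@[11:13]
i=14 'd': node 6→13 (via fail)
i=15 'd': node 13→14
i=16 'c': node 14→19 (via fail)
i=17 'e': node 19→20
i=18 'e': node 20→21  → match P6@[15:18]
i=19 'e': node 21→8 (via fail)
i=20 'd': node 8→13 (via fail)
i=21 'd': node 13→14
i=22 'a': node 14→15  → match P2@[22:22]
i=23 'd': node 15→16
i=24 'b': node 16→17  → match P4@[22:24]
i=25 'e': node 17→18  → match P5@[20:25]
i=26 'c': node 18→9 (via fail)
i=27 'b': node 9→1 (via fail)
i=28 'a': node 1→2  → match P0@[27:28],P2@[28:28]
i=29 'e': node 2→3
i=30 'b': node 3→4
i=31 'b': node 4→5
i=32 'c': node 5→6  → match P1@[27:32],P7@[30:32]
i=33 'b': node 6→1 (via fail)
i=34 'd': node 1→13 (via fail)
i=35 'e': node 13→8 (via fail)
i=36 'b': node 8→1 (via fail)
i=37 'a': node 1→2  → match P0@[36:37],P2@[37:37]
i=38 'e': node 2→3
i=39 'e': node 3→8 (via fail)
i=40 'd': node 8→13 (via fail)
i=41 'b': node 13→1 (via fail)
i=42 'd': node 1→13 (via fail)
i=43 'd': node 13→14
i=44 'a': node 14→15  → match P2@[44:44]
i=45 'd': node 15→16
i=46 'b': node 16→17  → match P4@[44:46]
i=47 'e': node 17→18  → match P5@[42:47]
i=48 'd': node 18→13 (via fail)
i=49 'c': node 13→19
i=50 'a': node 19→7 (via fail)  → match P2@[50:50]
i=51 'd': node 7→11

Matches: [[0,2],[4,6],[7,7],[9,0],[9,2],[13,1],[13,7],[18,6],[22,2],[24,4],[25,5],[28,0],[28,2],[32,1],[32,7],[37,0],[37,2],[44,2],[46,4],[47,5],[50,2]]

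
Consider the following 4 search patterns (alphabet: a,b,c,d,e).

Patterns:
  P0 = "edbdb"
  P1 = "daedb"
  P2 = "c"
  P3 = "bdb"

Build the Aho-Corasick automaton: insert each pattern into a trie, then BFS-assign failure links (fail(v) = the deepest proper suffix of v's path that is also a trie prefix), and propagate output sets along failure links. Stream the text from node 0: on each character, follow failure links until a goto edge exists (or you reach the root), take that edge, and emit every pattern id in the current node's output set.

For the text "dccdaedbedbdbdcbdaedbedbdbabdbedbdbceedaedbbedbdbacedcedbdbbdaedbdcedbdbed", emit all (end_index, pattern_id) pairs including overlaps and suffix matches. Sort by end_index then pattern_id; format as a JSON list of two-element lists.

Construct AC machine:
Trie (insert patterns):
  0='ε' goto b→12 c→11 d→6 e→1
  1='e' goto d→2
  2='ed' goto b→3
  3='edb' goto d→4
  4='edbd' goto b→5
  5='edbdb' goto ·  ←P0
  6='d' goto a→7
  7='da' goto e→8
  8='dae' goto d→9
  9='daed' goto b→10
  10='daedb' goto ·  ←P1
  11='c' goto ·  ←P2
  12='b' goto d→13
  13='bd' goto b→14
  14='bdb' goto ·  ←P3

Failure links (BFS by depth):
  n1('e'): parent n0 fail=0; on 'e' 0 → fail=0;  out ∅∪∅=∅
  n6('d'): parent n0 fail=0; on 'd' 0 → fail=0;  out ∅∪∅=∅
  n11('c'): parent n0 fail=0; on 'c' 0 → fail=0;  out {2}∪∅={2}
  n12('b'): parent n0 fail=0; on 'b' 0 → fail=0;  out ∅∪∅=∅
  n2('ed'): parent n1 fail=0; on 'd' 0 → fail=6;  out ∅∪∅=∅
  n7('da'): parent n6 fail=0; on 'a' 0 → fail=0;  out ∅∪∅=∅
  n13('bd'): parent n12 fail=0; on 'd' 0 → fail=6;  out ∅∪∅=∅
  n3('edb'): parent n2 fail=6; on 'b' 6→0 → fail=12;  out ∅∪∅=∅
  n8('dae'): parent n7 fail=0; on 'e' 0 → fail=1;  out ∅∪∅=∅
  n14('bdb'): parent n13 fail=6; on 'b' 6→0 → fail=12;  out {3}∪∅={3}
  n4('edbd'): parent n3 fail=12; on 'd' 12 → fail=13;  out ∅∪∅=∅
  n9('daed'): parent n8 fail=1; on 'd' 1 → fail=2;  out ∅∪∅=∅
  n5('edbdb'): parent n4 fail=13; on 'b' 13 → fail=14;  out {0}∪{3}={0,3}
  n10('daedb'): parent n9 fail=2; on 'b' 2 → fail=3;  out {1}∪∅={1}

Text stream:
[0] read 'd'  n0⇒n6
[1] read 'c'  n6⇒n11 (via fail)  emit P2@[1:1]
[2] read 'c'  n11⇒n11 (via fail)  emit P2@[2:2]
[3] read 'd'  n11⇒n6 (via fail)
[4] read 'a'  n6⇒n7
[5] read 'e'  n7⇒n8
[6] read 'd'  n8⇒n9
[7] read 'b'  n9⇒n10  emit P1@[3:7]
[8] read 'e'  n10⇒n1 (via fail)
[9] read 'd'  n1⇒n2
[10] read 'b'  n2⇒n3
[11] read 'd'  n3⇒n4
[12] read 'b'  n4⇒n5  emit P0@[8:12],P3@[10:12]
[13] read 'd'  n5⇒n13 (via fail)
[14] read 'c'  n13⇒n11 (via fail)  emit P2@[14:14]
[15] read 'b'  n11⇒n12 (via fail)
[16] read 'd'  n12⇒n13
[17] read 'a'  n13⇒n7 (via fail)
[18] read 'e'  n7⇒n8
[19] read 'd'  n8⇒n9
[20] read 'b'  n9⇒n10  emit P1@[16:20]
[21] read 'e'  n10⇒n1 (via fail)
[22] read 'd'  n1⇒n2
[23] read 'b'  n2⇒n3
[24] read 'd'  n3⇒n4
[25] read 'b'  n4⇒n5  emit P0@[21:25],P3@[23:25]
[26] read 'a'  n5⇒n0 (via fail)
[27] read 'b'  n0⇒n12
[28] read 'd'  n12⇒n13
[29] read 'b'  n13⇒n14  emit P3@[27:29]
[30] read 'e'  n14⇒n1 (via fail)
[31] read 'd'  n1⇒n2
[32] read 'b'  n2⇒n3
[33] read 'd'  n3⇒n4
[34] read 'b'  n4⇒n5  emit P0@[30:34],P3@[32:34]
[35] read 'c'  n5⇒n11 (via fail)  emit P2@[35:35]
[36] read 'e'  n11⇒n1 (via fail)
[37] read 'e'  n1⇒n1 (via fail)
[38] read 'd'  n1⇒n2
[39] read 'a'  n2⇒n7 (via fail)
[40] read 'e'  n7⇒n8
[41] read 'd'  n8⇒n9
[42] read 'b'  n9⇒n10  emit P1@[38:42]
[43] read 'b'  n10⇒n12 (via fail)
[44] read 'e'  n12⇒n1 (via fail)
[45] read 'd'  n1⇒n2
[46] read 'b'  n2⇒n3
[47] read 'd'  n3⇒n4
[48] read 'b'  n4⇒n5  emit P0@[44:48],P3@[46:48]
[49] read 'a'  n5⇒n0 (via fail)
[50] read 'c'  n0⇒n11  emit P2@[50:50]
[51] read 'e'  n11⇒n1 (via fail)
[52] read 'd'  n1⇒n2
[53] read 'c'  n2⇒n11 (via fail)  emit P2@[53:53]
[54] read 'e'  n11⇒n1 (via fail)
[55] read 'd'  n1⇒n2
[56] read 'b'  n2⇒n3
[57] read 'd'  n3⇒n4
[58] read 'b'  n4⇒n5  emit P0@[54:58],P3@[56:58]
[59] read 'b'  n5⇒n12 (via fail)
[60] read 'd'  n12⇒n13
[61] read 'a'  n13⇒n7 (via fail)
[62] read 'e'  n7⇒n8
[63] read 'd'  n8⇒n9
[64] read 'b'  n9⇒n10  emit P1@[60:64]
[65] read 'd'  n10⇒n4 (via fail)
[66] read 'c'  n4⇒n11 (via fail)  emit P2@[66:66]
[67] read 'e'  n11⇒n1 (via fail)
[68] read 'd'  n1⇒n2
[69] read 'b'  n2⇒n3
[70] read 'd'  n3⇒n4
[71] read 'b'  n4⇒n5  emit P0@[67:71],P3@[69:71]
[72] read 'e'  n5⇒n1 (via fail)
[73] read 'd'  n1⇒n2

All matches (sorted): [[1,2],[2,2],[7,1],[12,0],[12,3],[14,2],[20,1],[25,0],[25,3],[29,3],[34,0],[34,3],[35,2],[42,1],[48,0],[48,3],[50,2],[53,2],[58,0],[58,3],[64,1],[66,2],[71,0],[71,3]]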